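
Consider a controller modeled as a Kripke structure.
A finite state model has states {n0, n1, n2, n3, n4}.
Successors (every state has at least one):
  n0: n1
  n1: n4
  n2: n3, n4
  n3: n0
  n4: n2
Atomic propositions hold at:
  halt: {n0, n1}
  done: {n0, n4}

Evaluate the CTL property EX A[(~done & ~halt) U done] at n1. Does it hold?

Sat(~done) = {n1, n2, n3}
Sat(~halt) = {n2, n3, n4}
Sat(~done & ~halt) = {n2, n3}
A[(~done & ~halt) U done]: least fixpoint, start Z0 = Sat(done) = {n0, n4}, add states in Sat(~done & ~halt) with every successor in Z. Z1 = {n0, n3, n4}; Z2 = {n0, n2, n3, n4}; fixed.
Sat(A[(~done & ~halt) U done]) = {n0, n2, n3, n4}
Sat(EX A[(~done & ~halt) U done]) = {s : some successor in {n0, n2, n3, n4}} = {n1, n2, n3, n4}
n1 ∈ Sat(EX A[(~done & ~halt) U done]) = {n1, n2, n3, n4}, so the formula holds at n1.

Yes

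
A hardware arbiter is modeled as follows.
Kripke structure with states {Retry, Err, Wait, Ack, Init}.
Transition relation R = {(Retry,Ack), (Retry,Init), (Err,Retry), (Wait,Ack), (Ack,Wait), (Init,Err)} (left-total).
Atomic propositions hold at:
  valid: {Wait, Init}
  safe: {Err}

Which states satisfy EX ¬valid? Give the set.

Sat(¬valid) = {Retry, Err, Ack}
Sat(EX ¬valid) = {s : some successor in {Retry, Err, Ack}} = {Retry, Err, Wait, Init}

{Retry, Err, Wait, Init}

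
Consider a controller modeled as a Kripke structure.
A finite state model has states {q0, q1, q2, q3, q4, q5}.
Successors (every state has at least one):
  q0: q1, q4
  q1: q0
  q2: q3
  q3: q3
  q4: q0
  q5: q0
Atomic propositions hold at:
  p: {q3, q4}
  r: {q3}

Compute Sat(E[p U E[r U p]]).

E[r U p]: least fixpoint, start Z0 = Sat(p) = {q3, q4}, add states in Sat(r) with some successor in Z. Already a fixed point.
Sat(E[r U p]) = {q3, q4}
E[p U E[r U p]]: least fixpoint, start Z0 = Sat(E[r U p]) = {q3, q4}, add states in Sat(p) with some successor in Z. Already a fixed point.
Sat(E[p U E[r U p]]) = {q3, q4}

{q3, q4}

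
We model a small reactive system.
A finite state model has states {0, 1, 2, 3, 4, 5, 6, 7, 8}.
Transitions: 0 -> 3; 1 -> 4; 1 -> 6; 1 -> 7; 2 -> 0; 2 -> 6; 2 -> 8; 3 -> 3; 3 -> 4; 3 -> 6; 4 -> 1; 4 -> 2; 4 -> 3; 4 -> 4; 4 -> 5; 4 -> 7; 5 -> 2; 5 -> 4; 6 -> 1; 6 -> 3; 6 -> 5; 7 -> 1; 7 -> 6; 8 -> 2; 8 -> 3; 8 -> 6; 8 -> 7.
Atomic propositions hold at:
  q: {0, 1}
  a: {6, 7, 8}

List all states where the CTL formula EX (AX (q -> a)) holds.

{0, 2, 3, 4, 6, 7, 8}

Sat(q -> a) = {2, 3, 4, 5, 6, 7, 8}
Sat(AX (q -> a)) = {s : every successor in {2, 3, 4, 5, 6, 7, 8}} = {0, 1, 3, 5, 8}
Sat(EX (AX (q -> a))) = {s : some successor in {0, 1, 3, 5, 8}} = {0, 2, 3, 4, 6, 7, 8}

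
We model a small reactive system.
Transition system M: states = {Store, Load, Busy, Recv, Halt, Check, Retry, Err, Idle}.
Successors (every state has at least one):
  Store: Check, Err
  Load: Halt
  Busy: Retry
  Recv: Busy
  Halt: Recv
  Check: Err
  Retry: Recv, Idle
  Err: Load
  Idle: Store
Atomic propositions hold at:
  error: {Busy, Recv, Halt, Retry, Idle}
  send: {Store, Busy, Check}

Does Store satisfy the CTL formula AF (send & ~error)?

Yes

Sat(~error) = {Store, Load, Check, Err}
Sat(send & ~error) = {Store, Check}
AF (send & ~error): least fixpoint, start Z0 = {Store, Check}, add states with every successor in Z. Z1 = {Store, Check, Idle}; fixed.
Sat(AF (send & ~error)) = {Store, Check, Idle}
Store ∈ Sat(AF (send & ~error)) = {Store, Check, Idle}, so the formula holds at Store.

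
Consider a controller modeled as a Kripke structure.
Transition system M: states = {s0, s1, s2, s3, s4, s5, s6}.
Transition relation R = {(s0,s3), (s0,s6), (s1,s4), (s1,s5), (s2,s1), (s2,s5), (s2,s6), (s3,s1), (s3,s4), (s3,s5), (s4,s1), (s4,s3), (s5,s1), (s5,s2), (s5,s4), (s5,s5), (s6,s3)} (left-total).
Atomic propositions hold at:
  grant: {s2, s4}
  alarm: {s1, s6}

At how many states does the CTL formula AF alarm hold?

2

AF alarm: least fixpoint, start Z0 = {s1, s6}, add states with every successor in Z. Already a fixed point.
Sat(AF alarm) = {s1, s6}
|Sat(AF alarm)| = |{s1, s6}| = 2.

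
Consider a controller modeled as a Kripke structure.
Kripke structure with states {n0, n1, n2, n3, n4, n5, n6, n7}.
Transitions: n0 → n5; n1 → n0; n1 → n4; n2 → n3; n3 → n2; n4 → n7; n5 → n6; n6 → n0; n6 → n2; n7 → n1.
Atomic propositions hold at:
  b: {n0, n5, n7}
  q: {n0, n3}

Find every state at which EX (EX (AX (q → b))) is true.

Sat(q → b) = {n0, n1, n2, n4, n5, n6, n7}
Sat(AX (q → b)) = {s : every successor in {n0, n1, n2, n4, n5, n6, n7}} = {n0, n1, n3, n4, n5, n6, n7}
Sat(EX (AX (q → b))) = {s : some successor in {n0, n1, n3, n4, n5, n6, n7}} = {n0, n1, n2, n4, n5, n6, n7}
Sat(EX (EX (AX (q → b)))) = {s : some successor in {n0, n1, n2, n4, n5, n6, n7}} = {n0, n1, n3, n4, n5, n6, n7}

{n0, n1, n3, n4, n5, n6, n7}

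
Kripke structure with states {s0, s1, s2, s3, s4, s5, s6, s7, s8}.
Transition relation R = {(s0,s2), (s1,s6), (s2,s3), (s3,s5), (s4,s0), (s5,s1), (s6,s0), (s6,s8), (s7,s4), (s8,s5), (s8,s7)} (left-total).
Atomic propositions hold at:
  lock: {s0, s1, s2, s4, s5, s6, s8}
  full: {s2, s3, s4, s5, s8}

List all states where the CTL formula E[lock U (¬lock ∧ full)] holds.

{s0, s1, s2, s3, s4, s5, s6, s8}

Sat(¬lock) = {s3, s7}
Sat(¬lock ∧ full) = {s3}
E[lock U (¬lock ∧ full)]: least fixpoint, start Z0 = Sat((¬lock ∧ full)) = {s3}, add states in Sat(lock) with some successor in Z. Z1 = {s2, s3}; Z2 = {s0, s2, s3}; Z3 = {s0, s2, s3, s4, s6}; Z4 = {s0, s1, s2, s3, s4, s6}; Z5 = {s0, s1, s2, s3, s4, s5, s6}; Z6 = {s0, s1, s2, s3, s4, s5, s6, s8}; fixed.
Sat(E[lock U (¬lock ∧ full)]) = {s0, s1, s2, s3, s4, s5, s6, s8}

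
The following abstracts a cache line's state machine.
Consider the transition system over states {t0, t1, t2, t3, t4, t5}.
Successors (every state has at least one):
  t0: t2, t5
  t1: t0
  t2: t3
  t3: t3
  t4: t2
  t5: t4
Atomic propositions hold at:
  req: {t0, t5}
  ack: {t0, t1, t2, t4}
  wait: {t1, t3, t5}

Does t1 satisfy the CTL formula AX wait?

Sat(AX wait) = {s : every successor in {t1, t3, t5}} = {t2, t3}
t1 ∉ Sat(AX wait) = {t2, t3}, so the formula does not hold at t1.

No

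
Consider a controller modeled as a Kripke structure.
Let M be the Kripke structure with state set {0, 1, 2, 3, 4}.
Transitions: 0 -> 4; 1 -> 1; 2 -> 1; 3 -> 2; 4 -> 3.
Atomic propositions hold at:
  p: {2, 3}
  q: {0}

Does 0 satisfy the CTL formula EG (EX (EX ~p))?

No

Sat(~p) = {0, 1, 4}
Sat(EX ~p) = {s : some successor in {0, 1, 4}} = {0, 1, 2}
Sat(EX (EX ~p)) = {s : some successor in {0, 1, 2}} = {1, 2, 3}
EG (EX (EX ~p)): greatest fixpoint, start Z0 = {1, 2, 3}, keep only states in Sat with some successor in Z. Already a fixed point.
Sat(EG (EX (EX ~p))) = {1, 2, 3}
0 ∉ Sat(EG (EX (EX ~p))) = {1, 2, 3}, so the formula does not hold at 0.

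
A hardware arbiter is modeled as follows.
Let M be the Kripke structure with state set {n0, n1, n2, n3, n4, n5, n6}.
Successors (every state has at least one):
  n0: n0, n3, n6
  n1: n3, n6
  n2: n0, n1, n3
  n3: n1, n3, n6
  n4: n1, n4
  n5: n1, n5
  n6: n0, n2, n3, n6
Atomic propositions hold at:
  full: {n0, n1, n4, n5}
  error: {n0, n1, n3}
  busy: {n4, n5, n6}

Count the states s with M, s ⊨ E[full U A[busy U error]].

A[busy U error]: least fixpoint, start Z0 = Sat(error) = {n0, n1, n3}, add states in Sat(busy) with every successor in Z. Already a fixed point.
Sat(A[busy U error]) = {n0, n1, n3}
E[full U A[busy U error]]: least fixpoint, start Z0 = Sat(A[busy U error]) = {n0, n1, n3}, add states in Sat(full) with some successor in Z. Z1 = {n0, n1, n3, n4, n5}; fixed.
Sat(E[full U A[busy U error]]) = {n0, n1, n3, n4, n5}
|Sat(E[full U A[busy U error]])| = |{n0, n1, n3, n4, n5}| = 5.

5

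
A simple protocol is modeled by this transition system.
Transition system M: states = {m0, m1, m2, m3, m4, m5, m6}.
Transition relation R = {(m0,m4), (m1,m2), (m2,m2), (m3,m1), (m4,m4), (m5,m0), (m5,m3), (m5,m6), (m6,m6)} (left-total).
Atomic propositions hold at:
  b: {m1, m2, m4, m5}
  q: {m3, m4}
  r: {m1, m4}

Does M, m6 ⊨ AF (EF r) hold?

EF r: least fixpoint, start Z0 = {m1, m4}, add states with some successor in Z. Z1 = {m0, m1, m3, m4}; Z2 = {m0, m1, m3, m4, m5}; fixed.
Sat(EF r) = {m0, m1, m3, m4, m5}
AF (EF r): least fixpoint, start Z0 = {m0, m1, m3, m4, m5}, add states with every successor in Z. Already a fixed point.
Sat(AF (EF r)) = {m0, m1, m3, m4, m5}
m6 ∉ Sat(AF (EF r)) = {m0, m1, m3, m4, m5}, so the formula does not hold at m6.

No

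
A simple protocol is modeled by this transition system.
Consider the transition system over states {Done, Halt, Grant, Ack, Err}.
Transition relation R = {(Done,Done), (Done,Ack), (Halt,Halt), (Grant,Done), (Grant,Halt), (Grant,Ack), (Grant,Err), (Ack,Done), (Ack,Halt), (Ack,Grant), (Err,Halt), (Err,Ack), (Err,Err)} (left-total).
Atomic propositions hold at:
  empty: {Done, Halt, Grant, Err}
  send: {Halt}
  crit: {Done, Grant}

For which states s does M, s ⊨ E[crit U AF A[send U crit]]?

{Done, Grant}

A[send U crit]: least fixpoint, start Z0 = Sat(crit) = {Done, Grant}, add states in Sat(send) with every successor in Z. Already a fixed point.
Sat(A[send U crit]) = {Done, Grant}
AF A[send U crit]: least fixpoint, start Z0 = {Done, Grant}, add states with every successor in Z. Already a fixed point.
Sat(AF A[send U crit]) = {Done, Grant}
E[crit U AF A[send U crit]]: least fixpoint, start Z0 = Sat(AF A[send U crit]) = {Done, Grant}, add states in Sat(crit) with some successor in Z. Already a fixed point.
Sat(E[crit U AF A[send U crit]]) = {Done, Grant}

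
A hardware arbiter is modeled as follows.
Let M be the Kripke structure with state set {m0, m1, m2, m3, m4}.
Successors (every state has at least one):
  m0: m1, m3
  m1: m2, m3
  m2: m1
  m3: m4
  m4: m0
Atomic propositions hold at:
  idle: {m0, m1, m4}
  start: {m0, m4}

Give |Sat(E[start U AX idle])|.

4

Sat(AX idle) = {s : every successor in {m0, m1, m4}} = {m2, m3, m4}
E[start U AX idle]: least fixpoint, start Z0 = Sat(AX idle) = {m2, m3, m4}, add states in Sat(start) with some successor in Z. Z1 = {m0, m2, m3, m4}; fixed.
Sat(E[start U AX idle]) = {m0, m2, m3, m4}
|Sat(E[start U AX idle])| = |{m0, m2, m3, m4}| = 4.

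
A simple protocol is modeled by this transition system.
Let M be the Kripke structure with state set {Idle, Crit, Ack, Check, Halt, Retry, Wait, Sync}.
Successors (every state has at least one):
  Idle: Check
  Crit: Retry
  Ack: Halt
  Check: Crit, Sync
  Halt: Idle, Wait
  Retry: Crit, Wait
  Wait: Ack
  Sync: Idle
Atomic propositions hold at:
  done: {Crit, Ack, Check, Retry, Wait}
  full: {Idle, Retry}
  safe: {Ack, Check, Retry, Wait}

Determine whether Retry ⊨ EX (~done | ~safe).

Sat(~done) = {Idle, Halt, Sync}
Sat(~safe) = {Idle, Crit, Halt, Sync}
Sat(~done | ~safe) = {Idle, Crit, Halt, Sync}
Sat(EX (~done | ~safe)) = {s : some successor in {Idle, Crit, Halt, Sync}} = {Ack, Check, Halt, Retry, Sync}
Retry ∈ Sat(EX (~done | ~safe)) = {Ack, Check, Halt, Retry, Sync}, so the formula holds at Retry.

Yes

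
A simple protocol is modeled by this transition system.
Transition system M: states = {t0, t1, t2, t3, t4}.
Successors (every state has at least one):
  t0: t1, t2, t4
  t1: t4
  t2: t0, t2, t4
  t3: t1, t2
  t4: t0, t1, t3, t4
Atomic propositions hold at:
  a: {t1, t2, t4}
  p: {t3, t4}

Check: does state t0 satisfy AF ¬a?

Sat(¬a) = {t0, t3}
AF ¬a: least fixpoint, start Z0 = {t0, t3}, add states with every successor in Z. Already a fixed point.
Sat(AF ¬a) = {t0, t3}
t0 ∈ Sat(AF ¬a) = {t0, t3}, so the formula holds at t0.

Yes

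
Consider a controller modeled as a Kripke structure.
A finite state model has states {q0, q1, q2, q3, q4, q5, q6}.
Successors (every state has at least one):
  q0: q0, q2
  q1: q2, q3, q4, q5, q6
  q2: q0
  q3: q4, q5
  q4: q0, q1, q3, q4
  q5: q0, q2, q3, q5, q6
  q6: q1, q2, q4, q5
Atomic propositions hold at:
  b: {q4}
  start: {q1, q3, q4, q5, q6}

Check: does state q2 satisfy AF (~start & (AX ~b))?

Sat(~start) = {q0, q2}
Sat(~b) = {q0, q1, q2, q3, q5, q6}
Sat(AX ~b) = {s : every successor in {q0, q1, q2, q3, q5, q6}} = {q0, q2, q5}
Sat(~start & (AX ~b)) = {q0, q2}
AF (~start & (AX ~b)): least fixpoint, start Z0 = {q0, q2}, add states with every successor in Z. Already a fixed point.
Sat(AF (~start & (AX ~b))) = {q0, q2}
q2 ∈ Sat(AF (~start & (AX ~b))) = {q0, q2}, so the formula holds at q2.

Yes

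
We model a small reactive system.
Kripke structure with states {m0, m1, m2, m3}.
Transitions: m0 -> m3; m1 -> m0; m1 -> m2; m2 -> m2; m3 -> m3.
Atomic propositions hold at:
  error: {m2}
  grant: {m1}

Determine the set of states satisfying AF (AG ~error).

{m0, m3}

Sat(~error) = {m0, m1, m3}
AG ~error: greatest fixpoint, start Z0 = {m0, m1, m3}, keep only states in Sat with every successor in Z. Z1 = {m0, m3}; fixed.
Sat(AG ~error) = {m0, m3}
AF (AG ~error): least fixpoint, start Z0 = {m0, m3}, add states with every successor in Z. Already a fixed point.
Sat(AF (AG ~error)) = {m0, m3}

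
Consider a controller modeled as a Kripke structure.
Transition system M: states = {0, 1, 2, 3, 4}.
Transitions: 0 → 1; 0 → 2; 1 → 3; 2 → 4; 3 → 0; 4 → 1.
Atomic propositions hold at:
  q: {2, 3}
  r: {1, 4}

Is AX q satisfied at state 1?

Sat(AX q) = {s : every successor in {2, 3}} = {1}
1 ∈ Sat(AX q) = {1}, so the formula holds at 1.

Yes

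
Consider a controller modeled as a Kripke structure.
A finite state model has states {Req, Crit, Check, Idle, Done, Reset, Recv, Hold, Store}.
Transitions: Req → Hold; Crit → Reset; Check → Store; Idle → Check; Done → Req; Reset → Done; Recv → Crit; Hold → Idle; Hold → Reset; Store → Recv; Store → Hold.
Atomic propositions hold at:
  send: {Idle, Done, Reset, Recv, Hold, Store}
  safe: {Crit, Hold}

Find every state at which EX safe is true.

Sat(EX safe) = {s : some successor in {Crit, Hold}} = {Req, Recv, Store}

{Req, Recv, Store}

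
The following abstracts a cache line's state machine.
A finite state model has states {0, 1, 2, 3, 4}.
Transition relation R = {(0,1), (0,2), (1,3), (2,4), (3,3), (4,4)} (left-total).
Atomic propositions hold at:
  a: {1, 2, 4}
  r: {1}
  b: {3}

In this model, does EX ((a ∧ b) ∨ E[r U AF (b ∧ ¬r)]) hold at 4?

No

Sat(a ∧ b) = ∅
Sat(¬r) = {0, 2, 3, 4}
Sat(b ∧ ¬r) = {3}
AF (b ∧ ¬r): least fixpoint, start Z0 = {3}, add states with every successor in Z. Z1 = {1, 3}; fixed.
Sat(AF (b ∧ ¬r)) = {1, 3}
E[r U AF (b ∧ ¬r)]: least fixpoint, start Z0 = Sat(AF (b ∧ ¬r)) = {1, 3}, add states in Sat(r) with some successor in Z. Already a fixed point.
Sat(E[r U AF (b ∧ ¬r)]) = {1, 3}
Sat((a ∧ b) ∨ E[r U AF (b ∧ ¬r)]) = {1, 3}
Sat(EX ((a ∧ b) ∨ E[r U AF (b ∧ ¬r)])) = {s : some successor in {1, 3}} = {0, 1, 3}
4 ∉ Sat(EX ((a ∧ b) ∨ E[r U AF (b ∧ ¬r)])) = {0, 1, 3}, so the formula does not hold at 4.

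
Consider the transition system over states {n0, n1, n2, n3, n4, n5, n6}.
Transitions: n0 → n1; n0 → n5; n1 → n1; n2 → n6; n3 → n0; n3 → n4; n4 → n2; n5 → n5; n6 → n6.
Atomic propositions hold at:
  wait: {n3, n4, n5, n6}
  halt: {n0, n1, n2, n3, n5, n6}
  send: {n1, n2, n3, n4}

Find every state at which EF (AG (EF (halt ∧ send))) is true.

{n0, n1, n3}

Sat(halt ∧ send) = {n1, n2, n3}
EF (halt ∧ send): least fixpoint, start Z0 = {n1, n2, n3}, add states with some successor in Z. Z1 = {n0, n1, n2, n3, n4}; fixed.
Sat(EF (halt ∧ send)) = {n0, n1, n2, n3, n4}
AG (EF (halt ∧ send)): greatest fixpoint, start Z0 = {n0, n1, n2, n3, n4}, keep only states in Sat with every successor in Z. Z1 = {n1, n3, n4}; Z2 = {n1}; fixed.
Sat(AG (EF (halt ∧ send))) = {n1}
EF (AG (EF (halt ∧ send))): least fixpoint, start Z0 = {n1}, add states with some successor in Z. Z1 = {n0, n1}; Z2 = {n0, n1, n3}; fixed.
Sat(EF (AG (EF (halt ∧ send)))) = {n0, n1, n3}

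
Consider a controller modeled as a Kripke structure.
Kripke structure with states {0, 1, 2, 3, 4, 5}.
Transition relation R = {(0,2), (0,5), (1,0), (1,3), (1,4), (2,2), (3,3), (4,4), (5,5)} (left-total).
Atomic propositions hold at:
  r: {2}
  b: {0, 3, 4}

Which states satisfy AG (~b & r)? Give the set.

Sat(~b) = {1, 2, 5}
Sat(~b & r) = {2}
AG (~b & r): greatest fixpoint, start Z0 = {2}, keep only states in Sat with every successor in Z. Already a fixed point.
Sat(AG (~b & r)) = {2}

{2}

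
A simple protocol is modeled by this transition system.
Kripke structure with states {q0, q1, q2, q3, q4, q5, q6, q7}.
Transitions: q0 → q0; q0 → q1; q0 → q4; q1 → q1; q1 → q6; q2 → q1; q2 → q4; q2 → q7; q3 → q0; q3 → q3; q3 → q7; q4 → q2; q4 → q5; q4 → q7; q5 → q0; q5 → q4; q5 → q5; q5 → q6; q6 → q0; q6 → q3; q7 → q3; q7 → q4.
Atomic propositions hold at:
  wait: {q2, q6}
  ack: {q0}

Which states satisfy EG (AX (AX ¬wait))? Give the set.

{q3, q6}

Sat(¬wait) = {q0, q1, q3, q4, q5, q7}
Sat(AX ¬wait) = {s : every successor in {q0, q1, q3, q4, q5, q7}} = {q0, q2, q3, q6, q7}
Sat(AX (AX ¬wait)) = {s : every successor in {q0, q2, q3, q6, q7}} = {q3, q6}
EG (AX (AX ¬wait)): greatest fixpoint, start Z0 = {q3, q6}, keep only states in Sat with some successor in Z. Already a fixed point.
Sat(EG (AX (AX ¬wait))) = {q3, q6}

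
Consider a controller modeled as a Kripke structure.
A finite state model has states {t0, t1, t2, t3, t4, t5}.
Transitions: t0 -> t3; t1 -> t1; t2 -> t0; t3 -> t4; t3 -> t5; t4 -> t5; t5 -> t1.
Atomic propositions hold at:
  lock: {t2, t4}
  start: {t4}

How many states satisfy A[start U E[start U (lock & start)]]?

1

Sat(lock & start) = {t4}
E[start U (lock & start)]: least fixpoint, start Z0 = Sat((lock & start)) = {t4}, add states in Sat(start) with some successor in Z. Already a fixed point.
Sat(E[start U (lock & start)]) = {t4}
A[start U E[start U (lock & start)]]: least fixpoint, start Z0 = Sat(E[start U (lock & start)]) = {t4}, add states in Sat(start) with every successor in Z. Already a fixed point.
Sat(A[start U E[start U (lock & start)]]) = {t4}
|Sat(A[start U E[start U (lock & start)]])| = |{t4}| = 1.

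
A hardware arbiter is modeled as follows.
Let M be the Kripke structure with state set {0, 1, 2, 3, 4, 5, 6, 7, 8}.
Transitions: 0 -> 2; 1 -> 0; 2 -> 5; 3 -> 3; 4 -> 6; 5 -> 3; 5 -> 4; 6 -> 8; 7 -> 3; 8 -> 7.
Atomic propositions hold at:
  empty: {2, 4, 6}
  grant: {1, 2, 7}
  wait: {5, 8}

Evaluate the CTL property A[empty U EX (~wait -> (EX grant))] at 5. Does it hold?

Sat(~wait) = {0, 1, 2, 3, 4, 6, 7}
Sat(EX grant) = {s : some successor in {1, 2, 7}} = {0, 8}
Sat(~wait -> (EX grant)) = {0, 5, 8}
Sat(EX (~wait -> (EX grant))) = {s : some successor in {0, 5, 8}} = {1, 2, 6}
A[empty U EX (~wait -> (EX grant))]: least fixpoint, start Z0 = Sat(EX (~wait -> (EX grant))) = {1, 2, 6}, add states in Sat(empty) with every successor in Z. Z1 = {1, 2, 4, 6}; fixed.
Sat(A[empty U EX (~wait -> (EX grant))]) = {1, 2, 4, 6}
5 ∉ Sat(A[empty U EX (~wait -> (EX grant))]) = {1, 2, 4, 6}, so the formula does not hold at 5.

No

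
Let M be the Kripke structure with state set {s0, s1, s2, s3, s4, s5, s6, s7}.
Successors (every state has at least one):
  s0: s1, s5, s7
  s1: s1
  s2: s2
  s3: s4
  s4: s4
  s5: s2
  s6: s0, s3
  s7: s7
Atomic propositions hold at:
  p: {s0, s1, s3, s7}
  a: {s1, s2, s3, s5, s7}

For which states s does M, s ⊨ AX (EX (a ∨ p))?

Sat(a ∨ p) = {s0, s1, s2, s3, s5, s7}
Sat(EX (a ∨ p)) = {s : some successor in {s0, s1, s2, s3, s5, s7}} = {s0, s1, s2, s5, s6, s7}
Sat(AX (EX (a ∨ p))) = {s : every successor in {s0, s1, s2, s5, s6, s7}} = {s0, s1, s2, s5, s7}

{s0, s1, s2, s5, s7}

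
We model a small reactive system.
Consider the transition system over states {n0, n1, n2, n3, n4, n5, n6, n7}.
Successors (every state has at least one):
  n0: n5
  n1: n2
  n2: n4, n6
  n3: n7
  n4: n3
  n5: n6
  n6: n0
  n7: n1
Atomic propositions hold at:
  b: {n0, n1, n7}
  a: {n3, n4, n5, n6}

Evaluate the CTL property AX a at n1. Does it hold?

No

Sat(AX a) = {s : every successor in {n3, n4, n5, n6}} = {n0, n2, n4, n5}
n1 ∉ Sat(AX a) = {n0, n2, n4, n5}, so the formula does not hold at n1.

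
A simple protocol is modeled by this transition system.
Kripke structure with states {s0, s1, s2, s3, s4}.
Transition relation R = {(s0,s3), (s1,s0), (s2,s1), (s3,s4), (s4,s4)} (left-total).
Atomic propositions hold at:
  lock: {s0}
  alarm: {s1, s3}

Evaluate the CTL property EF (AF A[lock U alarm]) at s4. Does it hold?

A[lock U alarm]: least fixpoint, start Z0 = Sat(alarm) = {s1, s3}, add states in Sat(lock) with every successor in Z. Z1 = {s0, s1, s3}; fixed.
Sat(A[lock U alarm]) = {s0, s1, s3}
AF A[lock U alarm]: least fixpoint, start Z0 = {s0, s1, s3}, add states with every successor in Z. Z1 = {s0, s1, s2, s3}; fixed.
Sat(AF A[lock U alarm]) = {s0, s1, s2, s3}
EF (AF A[lock U alarm]): least fixpoint, start Z0 = {s0, s1, s2, s3}, add states with some successor in Z. Already a fixed point.
Sat(EF (AF A[lock U alarm])) = {s0, s1, s2, s3}
s4 ∉ Sat(EF (AF A[lock U alarm])) = {s0, s1, s2, s3}, so the formula does not hold at s4.

No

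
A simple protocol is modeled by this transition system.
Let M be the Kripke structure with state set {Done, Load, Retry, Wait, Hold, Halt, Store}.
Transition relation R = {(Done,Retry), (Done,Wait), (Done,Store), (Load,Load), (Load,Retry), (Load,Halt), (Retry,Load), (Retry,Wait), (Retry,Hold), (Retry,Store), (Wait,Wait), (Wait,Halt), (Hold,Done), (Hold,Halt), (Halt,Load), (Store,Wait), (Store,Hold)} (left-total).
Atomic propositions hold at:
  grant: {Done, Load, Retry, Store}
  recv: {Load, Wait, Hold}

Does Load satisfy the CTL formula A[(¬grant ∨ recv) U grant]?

Yes

Sat(¬grant) = {Wait, Hold, Halt}
Sat(¬grant ∨ recv) = {Load, Wait, Hold, Halt}
A[(¬grant ∨ recv) U grant]: least fixpoint, start Z0 = Sat(grant) = {Done, Load, Retry, Store}, add states in Sat(¬grant ∨ recv) with every successor in Z. Z1 = {Done, Load, Retry, Halt, Store}; Z2 = {Done, Load, Retry, Hold, Halt, Store}; fixed.
Sat(A[(¬grant ∨ recv) U grant]) = {Done, Load, Retry, Hold, Halt, Store}
Load ∈ Sat(A[(¬grant ∨ recv) U grant]) = {Done, Load, Retry, Hold, Halt, Store}, so the formula holds at Load.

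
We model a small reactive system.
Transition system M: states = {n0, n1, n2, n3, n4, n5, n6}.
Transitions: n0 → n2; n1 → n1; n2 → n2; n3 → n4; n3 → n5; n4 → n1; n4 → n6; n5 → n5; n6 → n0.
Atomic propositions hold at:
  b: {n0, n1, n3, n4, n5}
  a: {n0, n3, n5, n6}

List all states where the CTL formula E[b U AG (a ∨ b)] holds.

{n1, n3, n4, n5}

Sat(a ∨ b) = {n0, n1, n3, n4, n5, n6}
AG (a ∨ b): greatest fixpoint, start Z0 = {n0, n1, n3, n4, n5, n6}, keep only states in Sat with every successor in Z. Z1 = {n1, n3, n4, n5, n6}; Z2 = {n1, n3, n4, n5}; Z3 = {n1, n3, n5}; Z4 = {n1, n5}; fixed.
Sat(AG (a ∨ b)) = {n1, n5}
E[b U AG (a ∨ b)]: least fixpoint, start Z0 = Sat(AG (a ∨ b)) = {n1, n5}, add states in Sat(b) with some successor in Z. Z1 = {n1, n3, n4, n5}; fixed.
Sat(E[b U AG (a ∨ b)]) = {n1, n3, n4, n5}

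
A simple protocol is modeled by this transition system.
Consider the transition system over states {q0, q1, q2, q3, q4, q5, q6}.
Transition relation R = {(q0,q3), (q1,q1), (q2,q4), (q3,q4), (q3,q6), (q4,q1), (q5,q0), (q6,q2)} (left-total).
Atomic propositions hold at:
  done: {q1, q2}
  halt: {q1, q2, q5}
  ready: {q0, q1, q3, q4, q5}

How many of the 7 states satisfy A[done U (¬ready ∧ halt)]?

1

Sat(¬ready) = {q2, q6}
Sat(¬ready ∧ halt) = {q2}
A[done U (¬ready ∧ halt)]: least fixpoint, start Z0 = Sat((¬ready ∧ halt)) = {q2}, add states in Sat(done) with every successor in Z. Already a fixed point.
Sat(A[done U (¬ready ∧ halt)]) = {q2}
|Sat(A[done U (¬ready ∧ halt)])| = |{q2}| = 1.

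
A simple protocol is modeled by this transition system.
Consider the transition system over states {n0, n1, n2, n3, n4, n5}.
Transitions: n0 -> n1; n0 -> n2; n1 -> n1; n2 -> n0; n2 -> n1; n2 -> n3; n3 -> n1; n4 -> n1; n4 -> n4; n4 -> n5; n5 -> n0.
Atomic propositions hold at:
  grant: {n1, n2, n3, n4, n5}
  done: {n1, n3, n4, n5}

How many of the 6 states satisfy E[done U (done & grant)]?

4

Sat(done & grant) = {n1, n3, n4, n5}
E[done U (done & grant)]: least fixpoint, start Z0 = Sat((done & grant)) = {n1, n3, n4, n5}, add states in Sat(done) with some successor in Z. Already a fixed point.
Sat(E[done U (done & grant)]) = {n1, n3, n4, n5}
|Sat(E[done U (done & grant)])| = |{n1, n3, n4, n5}| = 4.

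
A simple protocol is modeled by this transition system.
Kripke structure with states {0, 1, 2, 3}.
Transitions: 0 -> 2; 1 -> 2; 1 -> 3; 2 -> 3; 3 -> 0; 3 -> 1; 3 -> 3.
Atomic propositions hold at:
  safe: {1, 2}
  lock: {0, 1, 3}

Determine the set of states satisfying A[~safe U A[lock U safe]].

{0, 1, 2}

Sat(~safe) = {0, 3}
A[lock U safe]: least fixpoint, start Z0 = Sat(safe) = {1, 2}, add states in Sat(lock) with every successor in Z. Z1 = {0, 1, 2}; fixed.
Sat(A[lock U safe]) = {0, 1, 2}
A[~safe U A[lock U safe]]: least fixpoint, start Z0 = Sat(A[lock U safe]) = {0, 1, 2}, add states in Sat(~safe) with every successor in Z. Already a fixed point.
Sat(A[~safe U A[lock U safe]]) = {0, 1, 2}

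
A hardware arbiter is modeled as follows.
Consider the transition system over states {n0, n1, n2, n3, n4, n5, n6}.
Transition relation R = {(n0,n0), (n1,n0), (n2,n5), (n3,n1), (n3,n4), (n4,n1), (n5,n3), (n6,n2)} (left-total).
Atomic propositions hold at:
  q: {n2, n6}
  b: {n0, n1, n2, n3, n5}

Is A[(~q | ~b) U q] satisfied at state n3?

No

Sat(~q) = {n0, n1, n3, n4, n5}
Sat(~b) = {n4, n6}
Sat(~q | ~b) = {n0, n1, n3, n4, n5, n6}
A[(~q | ~b) U q]: least fixpoint, start Z0 = Sat(q) = {n2, n6}, add states in Sat(~q | ~b) with every successor in Z. Already a fixed point.
Sat(A[(~q | ~b) U q]) = {n2, n6}
n3 ∉ Sat(A[(~q | ~b) U q]) = {n2, n6}, so the formula does not hold at n3.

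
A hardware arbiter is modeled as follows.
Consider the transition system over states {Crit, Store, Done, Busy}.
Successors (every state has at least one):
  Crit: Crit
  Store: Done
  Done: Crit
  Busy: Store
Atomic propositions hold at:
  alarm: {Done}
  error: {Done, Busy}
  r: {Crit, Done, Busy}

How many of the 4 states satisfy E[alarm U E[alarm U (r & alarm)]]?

Sat(r & alarm) = {Done}
E[alarm U (r & alarm)]: least fixpoint, start Z0 = Sat((r & alarm)) = {Done}, add states in Sat(alarm) with some successor in Z. Already a fixed point.
Sat(E[alarm U (r & alarm)]) = {Done}
E[alarm U E[alarm U (r & alarm)]]: least fixpoint, start Z0 = Sat(E[alarm U (r & alarm)]) = {Done}, add states in Sat(alarm) with some successor in Z. Already a fixed point.
Sat(E[alarm U E[alarm U (r & alarm)]]) = {Done}
|Sat(E[alarm U E[alarm U (r & alarm)]])| = |{Done}| = 1.

1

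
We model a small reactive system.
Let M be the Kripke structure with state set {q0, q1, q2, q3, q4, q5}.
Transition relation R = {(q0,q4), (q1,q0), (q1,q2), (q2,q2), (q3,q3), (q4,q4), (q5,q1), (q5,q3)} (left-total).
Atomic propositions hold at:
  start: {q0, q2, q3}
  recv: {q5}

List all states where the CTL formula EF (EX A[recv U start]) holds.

{q1, q2, q3, q5}

A[recv U start]: least fixpoint, start Z0 = Sat(start) = {q0, q2, q3}, add states in Sat(recv) with every successor in Z. Already a fixed point.
Sat(A[recv U start]) = {q0, q2, q3}
Sat(EX A[recv U start]) = {s : some successor in {q0, q2, q3}} = {q1, q2, q3, q5}
EF (EX A[recv U start]): least fixpoint, start Z0 = {q1, q2, q3, q5}, add states with some successor in Z. Already a fixed point.
Sat(EF (EX A[recv U start])) = {q1, q2, q3, q5}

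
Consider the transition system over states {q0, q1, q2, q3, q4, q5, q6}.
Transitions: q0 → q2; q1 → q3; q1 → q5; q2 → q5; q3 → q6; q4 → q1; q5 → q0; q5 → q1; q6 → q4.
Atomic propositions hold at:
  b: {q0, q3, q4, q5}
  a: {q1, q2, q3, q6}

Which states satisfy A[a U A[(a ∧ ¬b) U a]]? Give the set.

Sat(¬b) = {q1, q2, q6}
Sat(a ∧ ¬b) = {q1, q2, q6}
A[(a ∧ ¬b) U a]: least fixpoint, start Z0 = Sat(a) = {q1, q2, q3, q6}, add states in Sat(a ∧ ¬b) with every successor in Z. Already a fixed point.
Sat(A[(a ∧ ¬b) U a]) = {q1, q2, q3, q6}
A[a U A[(a ∧ ¬b) U a]]: least fixpoint, start Z0 = Sat(A[(a ∧ ¬b) U a]) = {q1, q2, q3, q6}, add states in Sat(a) with every successor in Z. Already a fixed point.
Sat(A[a U A[(a ∧ ¬b) U a]]) = {q1, q2, q3, q6}

{q1, q2, q3, q6}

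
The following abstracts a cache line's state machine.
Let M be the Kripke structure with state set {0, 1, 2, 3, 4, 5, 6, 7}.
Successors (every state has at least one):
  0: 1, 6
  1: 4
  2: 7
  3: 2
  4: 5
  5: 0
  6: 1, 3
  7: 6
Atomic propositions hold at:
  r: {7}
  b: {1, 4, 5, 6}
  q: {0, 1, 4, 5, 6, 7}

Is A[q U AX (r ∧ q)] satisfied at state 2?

Yes

Sat(r ∧ q) = {7}
Sat(AX (r ∧ q)) = {s : every successor in {7}} = {2}
A[q U AX (r ∧ q)]: least fixpoint, start Z0 = Sat(AX (r ∧ q)) = {2}, add states in Sat(q) with every successor in Z. Already a fixed point.
Sat(A[q U AX (r ∧ q)]) = {2}
2 ∈ Sat(A[q U AX (r ∧ q)]) = {2}, so the formula holds at 2.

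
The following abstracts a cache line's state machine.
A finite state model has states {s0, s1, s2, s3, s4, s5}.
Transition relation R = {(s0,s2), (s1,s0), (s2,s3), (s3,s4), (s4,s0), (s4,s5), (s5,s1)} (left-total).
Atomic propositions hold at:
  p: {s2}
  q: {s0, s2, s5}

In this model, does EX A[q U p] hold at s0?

A[q U p]: least fixpoint, start Z0 = Sat(p) = {s2}, add states in Sat(q) with every successor in Z. Z1 = {s0, s2}; fixed.
Sat(A[q U p]) = {s0, s2}
Sat(EX A[q U p]) = {s : some successor in {s0, s2}} = {s0, s1, s4}
s0 ∈ Sat(EX A[q U p]) = {s0, s1, s4}, so the formula holds at s0.

Yes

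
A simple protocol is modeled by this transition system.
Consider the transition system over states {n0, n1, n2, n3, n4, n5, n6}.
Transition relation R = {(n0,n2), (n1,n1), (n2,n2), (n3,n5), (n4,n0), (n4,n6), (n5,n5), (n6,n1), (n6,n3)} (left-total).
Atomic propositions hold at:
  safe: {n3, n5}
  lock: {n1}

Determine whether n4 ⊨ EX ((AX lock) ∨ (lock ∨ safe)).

No

Sat(AX lock) = {s : every successor in {n1}} = {n1}
Sat(lock ∨ safe) = {n1, n3, n5}
Sat((AX lock) ∨ (lock ∨ safe)) = {n1, n3, n5}
Sat(EX ((AX lock) ∨ (lock ∨ safe))) = {s : some successor in {n1, n3, n5}} = {n1, n3, n5, n6}
n4 ∉ Sat(EX ((AX lock) ∨ (lock ∨ safe))) = {n1, n3, n5, n6}, so the formula does not hold at n4.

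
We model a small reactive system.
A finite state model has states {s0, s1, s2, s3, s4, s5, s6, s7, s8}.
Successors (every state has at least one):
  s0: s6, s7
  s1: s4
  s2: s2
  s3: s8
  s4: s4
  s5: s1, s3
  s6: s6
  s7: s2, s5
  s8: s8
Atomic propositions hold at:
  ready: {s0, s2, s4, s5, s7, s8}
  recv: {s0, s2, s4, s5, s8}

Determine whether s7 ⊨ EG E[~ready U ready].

Sat(~ready) = {s1, s3, s6}
E[~ready U ready]: least fixpoint, start Z0 = Sat(ready) = {s0, s2, s4, s5, s7, s8}, add states in Sat(~ready) with some successor in Z. Z1 = {s0, s1, s2, s3, s4, s5, s7, s8}; fixed.
Sat(E[~ready U ready]) = {s0, s1, s2, s3, s4, s5, s7, s8}
EG E[~ready U ready]: greatest fixpoint, start Z0 = {s0, s1, s2, s3, s4, s5, s7, s8}, keep only states in Sat with some successor in Z. Already a fixed point.
Sat(EG E[~ready U ready]) = {s0, s1, s2, s3, s4, s5, s7, s8}
s7 ∈ Sat(EG E[~ready U ready]) = {s0, s1, s2, s3, s4, s5, s7, s8}, so the formula holds at s7.

Yes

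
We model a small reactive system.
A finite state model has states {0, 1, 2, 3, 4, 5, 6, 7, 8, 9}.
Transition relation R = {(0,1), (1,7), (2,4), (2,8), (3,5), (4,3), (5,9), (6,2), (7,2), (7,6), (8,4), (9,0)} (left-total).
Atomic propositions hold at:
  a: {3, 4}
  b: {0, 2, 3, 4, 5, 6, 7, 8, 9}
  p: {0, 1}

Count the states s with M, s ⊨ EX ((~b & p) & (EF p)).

1

Sat(~b) = {1}
Sat(~b & p) = {1}
EF p: least fixpoint, start Z0 = {0, 1}, add states with some successor in Z. Z1 = {0, 1, 9}; Z2 = {0, 1, 5, 9}; Z3 = {0, 1, 3, 5, 9}; Z4 = {0, 1, 3, 4, 5, 9}; Z5 = {0, 1, 2, 3, 4, 5, 8, 9}; Z6 = {0, 1, 2, 3, 4, 5, 6, 7, 8, 9}; fixed.
Sat(EF p) = {0, 1, 2, 3, 4, 5, 6, 7, 8, 9}
Sat((~b & p) & (EF p)) = {1}
Sat(EX ((~b & p) & (EF p))) = {s : some successor in {1}} = {0}
|Sat(EX ((~b & p) & (EF p)))| = |{0}| = 1.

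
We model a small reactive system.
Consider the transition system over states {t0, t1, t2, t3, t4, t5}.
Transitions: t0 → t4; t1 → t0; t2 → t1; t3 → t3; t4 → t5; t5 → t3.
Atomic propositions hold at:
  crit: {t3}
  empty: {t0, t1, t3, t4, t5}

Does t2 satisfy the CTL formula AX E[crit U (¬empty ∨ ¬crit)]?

Yes

Sat(¬empty) = {t2}
Sat(¬crit) = {t0, t1, t2, t4, t5}
Sat(¬empty ∨ ¬crit) = {t0, t1, t2, t4, t5}
E[crit U (¬empty ∨ ¬crit)]: least fixpoint, start Z0 = Sat((¬empty ∨ ¬crit)) = {t0, t1, t2, t4, t5}, add states in Sat(crit) with some successor in Z. Already a fixed point.
Sat(E[crit U (¬empty ∨ ¬crit)]) = {t0, t1, t2, t4, t5}
Sat(AX E[crit U (¬empty ∨ ¬crit)]) = {s : every successor in {t0, t1, t2, t4, t5}} = {t0, t1, t2, t4}
t2 ∈ Sat(AX E[crit U (¬empty ∨ ¬crit)]) = {t0, t1, t2, t4}, so the formula holds at t2.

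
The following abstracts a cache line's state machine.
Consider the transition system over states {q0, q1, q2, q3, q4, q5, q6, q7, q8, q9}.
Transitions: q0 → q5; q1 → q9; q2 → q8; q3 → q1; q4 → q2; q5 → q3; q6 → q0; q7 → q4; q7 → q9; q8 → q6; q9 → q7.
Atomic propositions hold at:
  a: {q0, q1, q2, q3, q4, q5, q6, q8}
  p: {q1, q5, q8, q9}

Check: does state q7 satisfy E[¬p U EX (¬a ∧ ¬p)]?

Sat(¬p) = {q0, q2, q3, q4, q6, q7}
Sat(¬a) = {q7, q9}
Sat(¬a ∧ ¬p) = {q7}
Sat(EX (¬a ∧ ¬p)) = {s : some successor in {q7}} = {q9}
E[¬p U EX (¬a ∧ ¬p)]: least fixpoint, start Z0 = Sat(EX (¬a ∧ ¬p)) = {q9}, add states in Sat(¬p) with some successor in Z. Z1 = {q7, q9}; fixed.
Sat(E[¬p U EX (¬a ∧ ¬p)]) = {q7, q9}
q7 ∈ Sat(E[¬p U EX (¬a ∧ ¬p)]) = {q7, q9}, so the formula holds at q7.

Yes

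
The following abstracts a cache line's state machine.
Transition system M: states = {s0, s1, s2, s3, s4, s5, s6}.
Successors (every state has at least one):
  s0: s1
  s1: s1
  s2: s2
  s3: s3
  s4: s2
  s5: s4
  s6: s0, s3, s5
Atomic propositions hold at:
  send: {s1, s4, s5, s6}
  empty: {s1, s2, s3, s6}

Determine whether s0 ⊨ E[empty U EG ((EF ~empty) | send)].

Sat(~empty) = {s0, s4, s5}
EF ~empty: least fixpoint, start Z0 = {s0, s4, s5}, add states with some successor in Z. Z1 = {s0, s4, s5, s6}; fixed.
Sat(EF ~empty) = {s0, s4, s5, s6}
Sat((EF ~empty) | send) = {s0, s1, s4, s5, s6}
EG ((EF ~empty) | send): greatest fixpoint, start Z0 = {s0, s1, s4, s5, s6}, keep only states in Sat with some successor in Z. Z1 = {s0, s1, s5, s6}; Z2 = {s0, s1, s6}; fixed.
Sat(EG ((EF ~empty) | send)) = {s0, s1, s6}
E[empty U EG ((EF ~empty) | send)]: least fixpoint, start Z0 = Sat(EG ((EF ~empty) | send)) = {s0, s1, s6}, add states in Sat(empty) with some successor in Z. Already a fixed point.
Sat(E[empty U EG ((EF ~empty) | send)]) = {s0, s1, s6}
s0 ∈ Sat(E[empty U EG ((EF ~empty) | send)]) = {s0, s1, s6}, so the formula holds at s0.

Yes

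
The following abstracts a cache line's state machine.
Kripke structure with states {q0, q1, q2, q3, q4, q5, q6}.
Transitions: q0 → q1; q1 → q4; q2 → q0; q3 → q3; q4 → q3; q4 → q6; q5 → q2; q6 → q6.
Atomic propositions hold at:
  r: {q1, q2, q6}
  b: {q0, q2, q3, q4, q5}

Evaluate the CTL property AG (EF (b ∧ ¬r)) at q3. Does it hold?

Sat(¬r) = {q0, q3, q4, q5}
Sat(b ∧ ¬r) = {q0, q3, q4, q5}
EF (b ∧ ¬r): least fixpoint, start Z0 = {q0, q3, q4, q5}, add states with some successor in Z. Z1 = {q0, q1, q2, q3, q4, q5}; fixed.
Sat(EF (b ∧ ¬r)) = {q0, q1, q2, q3, q4, q5}
AG (EF (b ∧ ¬r)): greatest fixpoint, start Z0 = {q0, q1, q2, q3, q4, q5}, keep only states in Sat with every successor in Z. Z1 = {q0, q1, q2, q3, q5}; Z2 = {q0, q2, q3, q5}; Z3 = {q2, q3, q5}; Z4 = {q3, q5}; Z5 = {q3}; fixed.
Sat(AG (EF (b ∧ ¬r))) = {q3}
q3 ∈ Sat(AG (EF (b ∧ ¬r))) = {q3}, so the formula holds at q3.

Yes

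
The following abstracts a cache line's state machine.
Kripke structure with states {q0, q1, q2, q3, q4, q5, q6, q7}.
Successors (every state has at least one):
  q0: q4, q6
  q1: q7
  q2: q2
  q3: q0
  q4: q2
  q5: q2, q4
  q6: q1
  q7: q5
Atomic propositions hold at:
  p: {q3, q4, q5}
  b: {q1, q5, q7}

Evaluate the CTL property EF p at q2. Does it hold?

EF p: least fixpoint, start Z0 = {q3, q4, q5}, add states with some successor in Z. Z1 = {q0, q3, q4, q5, q7}; Z2 = {q0, q1, q3, q4, q5, q7}; Z3 = {q0, q1, q3, q4, q5, q6, q7}; fixed.
Sat(EF p) = {q0, q1, q3, q4, q5, q6, q7}
q2 ∉ Sat(EF p) = {q0, q1, q3, q4, q5, q6, q7}, so the formula does not hold at q2.

No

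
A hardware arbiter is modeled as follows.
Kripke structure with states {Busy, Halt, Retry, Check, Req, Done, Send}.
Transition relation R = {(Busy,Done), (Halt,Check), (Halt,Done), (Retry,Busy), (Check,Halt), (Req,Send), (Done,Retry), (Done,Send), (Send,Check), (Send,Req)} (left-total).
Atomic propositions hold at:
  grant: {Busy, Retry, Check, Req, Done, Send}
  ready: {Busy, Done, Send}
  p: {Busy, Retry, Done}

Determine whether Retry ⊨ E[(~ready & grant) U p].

Sat(~ready) = {Halt, Retry, Check, Req}
Sat(~ready & grant) = {Retry, Check, Req}
E[(~ready & grant) U p]: least fixpoint, start Z0 = Sat(p) = {Busy, Retry, Done}, add states in Sat(~ready & grant) with some successor in Z. Already a fixed point.
Sat(E[(~ready & grant) U p]) = {Busy, Retry, Done}
Retry ∈ Sat(E[(~ready & grant) U p]) = {Busy, Retry, Done}, so the formula holds at Retry.

Yes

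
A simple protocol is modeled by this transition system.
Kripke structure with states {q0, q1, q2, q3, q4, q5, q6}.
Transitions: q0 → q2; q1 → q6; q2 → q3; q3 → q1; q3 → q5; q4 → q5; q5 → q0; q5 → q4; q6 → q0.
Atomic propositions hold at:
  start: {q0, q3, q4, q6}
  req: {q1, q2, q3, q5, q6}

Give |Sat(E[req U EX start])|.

Sat(EX start) = {s : some successor in {q0, q3, q4, q6}} = {q1, q2, q5, q6}
E[req U EX start]: least fixpoint, start Z0 = Sat(EX start) = {q1, q2, q5, q6}, add states in Sat(req) with some successor in Z. Z1 = {q1, q2, q3, q5, q6}; fixed.
Sat(E[req U EX start]) = {q1, q2, q3, q5, q6}
|Sat(E[req U EX start])| = |{q1, q2, q3, q5, q6}| = 5.

5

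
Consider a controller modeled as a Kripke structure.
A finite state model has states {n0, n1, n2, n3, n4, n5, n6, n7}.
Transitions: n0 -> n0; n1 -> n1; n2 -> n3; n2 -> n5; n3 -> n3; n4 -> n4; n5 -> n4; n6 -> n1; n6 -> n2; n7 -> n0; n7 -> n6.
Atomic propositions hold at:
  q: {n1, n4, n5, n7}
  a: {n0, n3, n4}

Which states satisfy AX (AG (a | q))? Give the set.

{n0, n1, n2, n3, n4, n5}

Sat(a | q) = {n0, n1, n3, n4, n5, n7}
AG (a | q): greatest fixpoint, start Z0 = {n0, n1, n3, n4, n5, n7}, keep only states in Sat with every successor in Z. Z1 = {n0, n1, n3, n4, n5}; fixed.
Sat(AG (a | q)) = {n0, n1, n3, n4, n5}
Sat(AX (AG (a | q))) = {s : every successor in {n0, n1, n3, n4, n5}} = {n0, n1, n2, n3, n4, n5}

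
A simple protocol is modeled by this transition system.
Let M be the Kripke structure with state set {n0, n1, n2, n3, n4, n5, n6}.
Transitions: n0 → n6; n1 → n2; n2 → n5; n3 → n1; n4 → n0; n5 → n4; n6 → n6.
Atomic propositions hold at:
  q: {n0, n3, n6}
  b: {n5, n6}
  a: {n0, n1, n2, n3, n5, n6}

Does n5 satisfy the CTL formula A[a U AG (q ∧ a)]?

No

Sat(q ∧ a) = {n0, n3, n6}
AG (q ∧ a): greatest fixpoint, start Z0 = {n0, n3, n6}, keep only states in Sat with every successor in Z. Z1 = {n0, n6}; fixed.
Sat(AG (q ∧ a)) = {n0, n6}
A[a U AG (q ∧ a)]: least fixpoint, start Z0 = Sat(AG (q ∧ a)) = {n0, n6}, add states in Sat(a) with every successor in Z. Already a fixed point.
Sat(A[a U AG (q ∧ a)]) = {n0, n6}
n5 ∉ Sat(A[a U AG (q ∧ a)]) = {n0, n6}, so the formula does not hold at n5.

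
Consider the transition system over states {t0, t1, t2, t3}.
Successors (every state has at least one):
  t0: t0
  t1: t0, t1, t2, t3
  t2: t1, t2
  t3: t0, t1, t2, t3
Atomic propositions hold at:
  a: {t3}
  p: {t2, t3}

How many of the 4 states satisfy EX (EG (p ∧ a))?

2

Sat(p ∧ a) = {t3}
EG (p ∧ a): greatest fixpoint, start Z0 = {t3}, keep only states in Sat with some successor in Z. Already a fixed point.
Sat(EG (p ∧ a)) = {t3}
Sat(EX (EG (p ∧ a))) = {s : some successor in {t3}} = {t1, t3}
|Sat(EX (EG (p ∧ a)))| = |{t1, t3}| = 2.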